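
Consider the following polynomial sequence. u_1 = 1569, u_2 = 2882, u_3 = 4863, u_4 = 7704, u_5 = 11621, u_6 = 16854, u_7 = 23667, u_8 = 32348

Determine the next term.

43209

Δ: 1313, 1981, 2841, 3917, 5233, 6813, 8681
Δ²: 668, 860, 1076, 1316, 1580, 1868
Δ³: 192, 216, 240, 264, 288
Δ⁴: 24, 24, 24, 24
The fourth differences are constant (24).
288 + 24 = 312;  1868 + 312 = 2180;  8681 + 2180 = 10861;  32348 + 10861 = 43209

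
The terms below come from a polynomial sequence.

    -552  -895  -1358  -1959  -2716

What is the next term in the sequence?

-3647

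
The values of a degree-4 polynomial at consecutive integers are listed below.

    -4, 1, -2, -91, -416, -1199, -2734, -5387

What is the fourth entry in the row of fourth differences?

-72

Δ: 5, -3, -89, -325, -783, -1535, -2653
Δ²: -8, -86, -236, -458, -752, -1118
Δ³: -78, -150, -222, -294, -366
Δ⁴: -72, -72, -72, -72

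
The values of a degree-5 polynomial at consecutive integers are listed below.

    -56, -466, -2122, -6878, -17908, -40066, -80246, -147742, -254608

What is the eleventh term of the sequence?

-650626

Δ: -410 , -1656 , -4756 , -11030 , -22158 , -40180 , -67496 , -106866
Δ²: -1246 , -3100 , -6274 , -11128 , -18022 , -27316 , -39370
Δ³: -1854 , -3174 , -4854 , -6894 , -9294 , -12054
Δ⁴: -1320 , -1680 , -2040 , -2400 , -2760
Δ⁵: -360 , -360 , -360 , -360
Fifth differences constant at -360.
-2760 − 360 = -3120;  -12054 − 3120 = -15174;  -39370 − 15174 = -54544;  -106866 − 54544 = -161410;  -254608 − 161410 = -416018
-3120 − 360 = -3480;  -15174 − 3480 = -18654;  -54544 − 18654 = -73198;  -161410 − 73198 = -234608;  -416018 − 234608 = -650626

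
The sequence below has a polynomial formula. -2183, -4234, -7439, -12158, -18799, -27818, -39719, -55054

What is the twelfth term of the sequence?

-163454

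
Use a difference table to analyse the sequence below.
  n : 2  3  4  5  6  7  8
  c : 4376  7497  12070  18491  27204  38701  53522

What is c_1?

2359

D1: 3121  4573  6421  8713  11497  14821
D2: 1452  1848  2292  2784  3324
D3: 396  444  492  540
D4: 48  48  48
The fourth differences are constant at 48.
Work back: 396 − 48 = 348;  1452 − 348 = 1104;  3121 − 1104 = 2017;  4376 − 2017 = 2359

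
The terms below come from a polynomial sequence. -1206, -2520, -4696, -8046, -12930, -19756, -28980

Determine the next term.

-41106

First differences: -1314, -2176, -3350, -4884, -6826, -9224
Second differences: -862, -1174, -1534, -1942, -2398
Third differences: -312, -360, -408, -456
Fourth differences: -48, -48, -48
The fourth differences are constant (-48).
-456 − 48 = -504;  -2398 − 504 = -2902;  -9224 − 2902 = -12126;  -28980 − 12126 = -41106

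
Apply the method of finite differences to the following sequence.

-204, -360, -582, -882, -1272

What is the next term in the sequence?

-1764

D1: -156  -222  -300  -390
D2: -66  -78  -90
D3: -12  -12
The third differences are constant (-12).
-90 − 12 = -102;  -390 − 102 = -492;  -1272 − 492 = -1764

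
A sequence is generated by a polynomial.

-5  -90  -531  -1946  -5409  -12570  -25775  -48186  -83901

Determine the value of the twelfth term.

First differences: -85, -441, -1415, -3463, -7161, -13205, -22411, -35715
Second differences: -356, -974, -2048, -3698, -6044, -9206, -13304
Third differences: -618, -1074, -1650, -2346, -3162, -4098
Fourth differences: -456, -576, -696, -816, -936
Fifth differences: -120, -120, -120, -120
Fifth differences constant at -120.
-936 − 120 = -1056;  -4098 − 1056 = -5154;  -13304 − 5154 = -18458;  -35715 − 18458 = -54173;  -83901 − 54173 = -138074
-1056 − 120 = -1176;  -5154 − 1176 = -6330;  -18458 − 6330 = -24788;  -54173 − 24788 = -78961;  -138074 − 78961 = -217035
-1176 − 120 = -1296;  -6330 − 1296 = -7626;  -24788 − 7626 = -32414;  -78961 − 32414 = -111375;  -217035 − 111375 = -328410

-328410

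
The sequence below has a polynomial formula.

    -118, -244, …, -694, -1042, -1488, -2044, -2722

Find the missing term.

Using the last 5 terms:
D1: -348  -446  -556  -678
D2: -98  -110  -122
D3: -12  -12
Constant third difference = -12.
Extend backward: -98 + 12 = -86;  -348 + 86 = -262;  -694 + 262 = -432

-432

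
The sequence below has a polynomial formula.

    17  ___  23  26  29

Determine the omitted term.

20

Using the last 3 terms:
D1: 3  3
Constant first difference = 3.
Extend backward: 23 − 3 = 20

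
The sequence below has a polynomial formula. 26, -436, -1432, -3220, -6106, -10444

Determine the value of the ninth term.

Δ: -462 , -996 , -1788 , -2886 , -4338
Δ²: -534 , -792 , -1098 , -1452
Δ³: -258 , -306 , -354
Δ⁴: -48 , -48
Constant fourth difference = -48, so extend:
-354 − 48 = -402;  -1452 − 402 = -1854;  -4338 − 1854 = -6192;  -10444 − 6192 = -16636
-402 − 48 = -450;  -1854 − 450 = -2304;  -6192 − 2304 = -8496;  -16636 − 8496 = -25132
-450 − 48 = -498;  -2304 − 498 = -2802;  -8496 − 2802 = -11298;  -25132 − 11298 = -36430

-36430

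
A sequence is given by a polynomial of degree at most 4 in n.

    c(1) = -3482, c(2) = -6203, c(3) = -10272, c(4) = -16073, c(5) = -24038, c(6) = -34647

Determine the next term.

-48428

-2721  -4069  -5801  -7965  -10609
-1348  -1732  -2164  -2644
-384  -432  -480
-48  -48
The fourth differences are constant (-48).
-480 − 48 = -528;  -2644 − 528 = -3172;  -10609 − 3172 = -13781;  -34647 − 13781 = -48428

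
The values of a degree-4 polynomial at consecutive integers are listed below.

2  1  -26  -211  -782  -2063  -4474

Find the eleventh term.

-37178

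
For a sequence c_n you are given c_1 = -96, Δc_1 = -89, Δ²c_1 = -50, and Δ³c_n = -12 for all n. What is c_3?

Build the table forward from the leading diagonal:
Δ³: -12, -12, -12
Δ²: -50, -62, -74
Δ: -89, -139, -201
c: -96, -185, -324

-324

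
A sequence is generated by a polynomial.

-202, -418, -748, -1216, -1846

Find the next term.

-216, -330, -468, -630
-114, -138, -162
-24, -24
Constant third difference = -24, so extend:
-162 − 24 = -186;  -630 − 186 = -816;  -1846 − 816 = -2662

-2662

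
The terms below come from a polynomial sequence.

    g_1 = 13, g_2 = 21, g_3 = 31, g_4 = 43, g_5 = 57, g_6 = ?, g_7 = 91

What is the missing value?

73

Using the first 5 terms:
8, 10, 12, 14
2, 2, 2
Constant second difference = 2.
Extend forward: 14 + 2 = 16;  57 + 16 = 73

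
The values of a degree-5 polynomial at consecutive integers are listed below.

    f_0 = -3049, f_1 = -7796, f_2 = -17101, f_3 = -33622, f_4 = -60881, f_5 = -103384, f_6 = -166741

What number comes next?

Δ: -4747, -9305, -16521, -27259, -42503, -63357
Δ²: -4558, -7216, -10738, -15244, -20854
Δ³: -2658, -3522, -4506, -5610
Δ⁴: -864, -984, -1104
Δ⁵: -120, -120
Constant fifth difference = -120, so extend:
-1104 − 120 = -1224;  -5610 − 1224 = -6834;  -20854 − 6834 = -27688;  -63357 − 27688 = -91045;  -166741 − 91045 = -257786

-257786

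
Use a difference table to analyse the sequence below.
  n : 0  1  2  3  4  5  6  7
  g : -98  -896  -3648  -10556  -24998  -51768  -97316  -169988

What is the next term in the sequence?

D1: -798, -2752, -6908, -14442, -26770, -45548, -72672
D2: -1954, -4156, -7534, -12328, -18778, -27124
D3: -2202, -3378, -4794, -6450, -8346
D4: -1176, -1416, -1656, -1896
D5: -240, -240, -240
Fifth differences constant at -240.
-1896 − 240 = -2136;  -8346 − 2136 = -10482;  -27124 − 10482 = -37606;  -72672 − 37606 = -110278;  -169988 − 110278 = -280266

-280266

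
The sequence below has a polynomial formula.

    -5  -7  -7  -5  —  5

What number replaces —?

-1

Using the first 4 terms:
D1: -2  0  2
D2: 2  2
Constant second difference = 2.
Extend forward: 2 + 2 = 4;  -5 + 4 = -1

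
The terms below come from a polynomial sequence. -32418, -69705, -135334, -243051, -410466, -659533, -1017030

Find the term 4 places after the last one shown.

First differences: -37287, -65629, -107717, -167415, -249067, -357497
Second differences: -28342, -42088, -59698, -81652, -108430
Third differences: -13746, -17610, -21954, -26778
Fourth differences: -3864, -4344, -4824
Fifth differences: -480, -480
Constant fifth difference = -480, so extend:
-4824 − 480 = -5304;  -26778 − 5304 = -32082;  -108430 − 32082 = -140512;  -357497 − 140512 = -498009;  -1017030 − 498009 = -1515039
-5304 − 480 = -5784;  -32082 − 5784 = -37866;  -140512 − 37866 = -178378;  -498009 − 178378 = -676387;  -1515039 − 676387 = -2191426
-5784 − 480 = -6264;  -37866 − 6264 = -44130;  -178378 − 44130 = -222508;  -676387 − 222508 = -898895;  -2191426 − 898895 = -3090321
-6264 − 480 = -6744;  -44130 − 6744 = -50874;  -222508 − 50874 = -273382;  -898895 − 273382 = -1172277;  -3090321 − 1172277 = -4262598

-4262598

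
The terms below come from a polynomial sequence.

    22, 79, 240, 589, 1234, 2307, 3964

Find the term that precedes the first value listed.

9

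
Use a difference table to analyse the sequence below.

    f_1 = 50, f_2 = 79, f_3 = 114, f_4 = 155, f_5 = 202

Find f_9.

450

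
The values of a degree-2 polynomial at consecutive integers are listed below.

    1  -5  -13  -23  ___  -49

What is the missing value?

Using the first 4 terms:
D1: -6, -8, -10
D2: -2, -2
Constant second difference = -2.
Extend forward: -10 − 2 = -12;  -23 − 12 = -35

-35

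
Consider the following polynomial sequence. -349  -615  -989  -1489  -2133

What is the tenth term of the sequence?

First differences: -266  -374  -500  -644
Second differences: -108  -126  -144
Third differences: -18  -18
Third differences constant at -18.
-144 − 18 = -162;  -644 − 162 = -806;  -2133 − 806 = -2939
-162 − 18 = -180;  -806 − 180 = -986;  -2939 − 986 = -3925
-180 − 18 = -198;  -986 − 198 = -1184;  -3925 − 1184 = -5109
-198 − 18 = -216;  -1184 − 216 = -1400;  -5109 − 1400 = -6509
-216 − 18 = -234;  -1400 − 234 = -1634;  -6509 − 1634 = -8143

-8143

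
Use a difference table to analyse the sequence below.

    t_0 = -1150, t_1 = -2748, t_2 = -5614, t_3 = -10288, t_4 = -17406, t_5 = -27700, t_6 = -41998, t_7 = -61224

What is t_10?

-159150

Δ: -1598 , -2866 , -4674 , -7118 , -10294 , -14298 , -19226
Δ²: -1268 , -1808 , -2444 , -3176 , -4004 , -4928
Δ³: -540 , -636 , -732 , -828 , -924
Δ⁴: -96 , -96 , -96 , -96
Fourth differences constant at -96.
-924 − 96 = -1020;  -4928 − 1020 = -5948;  -19226 − 5948 = -25174;  -61224 − 25174 = -86398
-1020 − 96 = -1116;  -5948 − 1116 = -7064;  -25174 − 7064 = -32238;  -86398 − 32238 = -118636
-1116 − 96 = -1212;  -7064 − 1212 = -8276;  -32238 − 8276 = -40514;  -118636 − 40514 = -159150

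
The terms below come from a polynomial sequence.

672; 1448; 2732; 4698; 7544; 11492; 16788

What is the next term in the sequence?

Δ: 776, 1284, 1966, 2846, 3948, 5296
Δ²: 508, 682, 880, 1102, 1348
Δ³: 174, 198, 222, 246
Δ⁴: 24, 24, 24
Fourth differences constant at 24.
246 + 24 = 270;  1348 + 270 = 1618;  5296 + 1618 = 6914;  16788 + 6914 = 23702

23702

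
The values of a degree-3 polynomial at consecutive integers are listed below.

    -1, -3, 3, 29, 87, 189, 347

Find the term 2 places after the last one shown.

879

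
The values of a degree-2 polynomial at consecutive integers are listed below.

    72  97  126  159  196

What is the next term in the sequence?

237

D1: 25, 29, 33, 37
D2: 4, 4, 4
Constant second difference = 4, so extend:
37 + 4 = 41;  196 + 41 = 237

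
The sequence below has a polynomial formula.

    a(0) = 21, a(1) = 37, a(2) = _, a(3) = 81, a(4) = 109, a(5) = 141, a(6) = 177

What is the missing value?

57

Using the last 4 terms:
D1: 28  32  36
D2: 4  4
Constant second difference = 4.
Extend backward: 28 − 4 = 24;  81 − 24 = 57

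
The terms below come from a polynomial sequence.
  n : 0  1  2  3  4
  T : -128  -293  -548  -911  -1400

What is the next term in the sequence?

-2033

D1: -165 , -255 , -363 , -489
D2: -90 , -108 , -126
D3: -18 , -18
Constant third difference = -18, so extend:
-126 − 18 = -144;  -489 − 144 = -633;  -1400 − 633 = -2033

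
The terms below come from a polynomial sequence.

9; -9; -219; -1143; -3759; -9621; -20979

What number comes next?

-40899

-18 , -210 , -924 , -2616 , -5862 , -11358
-192 , -714 , -1692 , -3246 , -5496
-522 , -978 , -1554 , -2250
-456 , -576 , -696
-120 , -120
Constant fifth difference = -120, so extend:
-696 − 120 = -816;  -2250 − 816 = -3066;  -5496 − 3066 = -8562;  -11358 − 8562 = -19920;  -20979 − 19920 = -40899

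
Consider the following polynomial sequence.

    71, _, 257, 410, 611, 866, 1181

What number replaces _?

146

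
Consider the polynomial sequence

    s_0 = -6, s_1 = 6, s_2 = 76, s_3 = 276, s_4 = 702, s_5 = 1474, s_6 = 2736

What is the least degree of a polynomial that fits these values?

12, 70, 200, 426, 772, 1262
58, 130, 226, 346, 490
72, 96, 120, 144
24, 24, 24
The fourth differences are constant, so the polynomial has degree 4.

4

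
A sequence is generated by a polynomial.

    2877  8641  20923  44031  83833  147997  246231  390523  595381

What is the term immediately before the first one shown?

643

Δ: 5764  12282  23108  39802  64164  98234  144292  204858
Δ²: 6518  10826  16694  24362  34070  46058  60566
Δ³: 4308  5868  7668  9708  11988  14508
Δ⁴: 1560  1800  2040  2280  2520
Δ⁵: 240  240  240  240
The fifth differences are constant at 240.
Work back: 1560 − 240 = 1320;  4308 − 1320 = 2988;  6518 − 2988 = 3530;  5764 − 3530 = 2234;  2877 − 2234 = 643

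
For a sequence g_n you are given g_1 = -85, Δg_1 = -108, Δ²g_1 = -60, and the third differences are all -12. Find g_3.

-361

Build the table forward from the leading diagonal:
Third differences: -12, -12, -12
Second differences: -60, -72, -84
First differences: -108, -168, -240
g: -85, -193, -361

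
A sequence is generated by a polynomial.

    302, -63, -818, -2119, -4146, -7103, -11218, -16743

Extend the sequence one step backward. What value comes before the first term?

D1: -365  -755  -1301  -2027  -2957  -4115  -5525
D2: -390  -546  -726  -930  -1158  -1410
D3: -156  -180  -204  -228  -252
D4: -24  -24  -24  -24
The fourth differences are constant at -24.
Work back: -156 + 24 = -132;  -390 + 132 = -258;  -365 + 258 = -107;  302 + 107 = 409

409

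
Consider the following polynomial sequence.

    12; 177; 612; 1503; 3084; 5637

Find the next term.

9492

165, 435, 891, 1581, 2553
270, 456, 690, 972
186, 234, 282
48, 48
The fourth differences are constant (48).
282 + 48 = 330;  972 + 330 = 1302;  2553 + 1302 = 3855;  5637 + 3855 = 9492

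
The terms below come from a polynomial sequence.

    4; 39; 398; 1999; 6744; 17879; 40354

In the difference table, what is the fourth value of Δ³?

D1: 35, 359, 1601, 4745, 11135, 22475
D2: 324, 1242, 3144, 6390, 11340
D3: 918, 1902, 3246, 4950
D4: 984, 1344, 1704
D5: 360, 360

4950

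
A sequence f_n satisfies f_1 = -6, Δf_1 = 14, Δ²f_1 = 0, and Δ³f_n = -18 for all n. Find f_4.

18

Build the table forward from the leading diagonal:
Δ³: -18  -18  -18  -18
Δ²: 0  -18  -36  -54
Δ: 14  14  -4  -40
f: -6  8  22  18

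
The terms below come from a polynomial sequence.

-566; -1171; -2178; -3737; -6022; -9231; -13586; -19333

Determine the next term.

-26742

D1: -605  -1007  -1559  -2285  -3209  -4355  -5747
D2: -402  -552  -726  -924  -1146  -1392
D3: -150  -174  -198  -222  -246
D4: -24  -24  -24  -24
Constant fourth difference = -24, so extend:
-246 − 24 = -270;  -1392 − 270 = -1662;  -5747 − 1662 = -7409;  -19333 − 7409 = -26742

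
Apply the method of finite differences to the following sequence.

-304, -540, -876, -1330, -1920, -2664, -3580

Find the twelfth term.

-11370

Δ: -236, -336, -454, -590, -744, -916
Δ²: -100, -118, -136, -154, -172
Δ³: -18, -18, -18, -18
Constant third difference = -18, so extend:
-172 − 18 = -190;  -916 − 190 = -1106;  -3580 − 1106 = -4686
-190 − 18 = -208;  -1106 − 208 = -1314;  -4686 − 1314 = -6000
-208 − 18 = -226;  -1314 − 226 = -1540;  -6000 − 1540 = -7540
-226 − 18 = -244;  -1540 − 244 = -1784;  -7540 − 1784 = -9324
-244 − 18 = -262;  -1784 − 262 = -2046;  -9324 − 2046 = -11370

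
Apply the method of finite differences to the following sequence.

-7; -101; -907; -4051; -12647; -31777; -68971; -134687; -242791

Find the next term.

-411037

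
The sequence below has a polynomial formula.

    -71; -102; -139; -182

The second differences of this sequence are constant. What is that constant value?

Δ: -31, -37, -43
Δ²: -6, -6

-6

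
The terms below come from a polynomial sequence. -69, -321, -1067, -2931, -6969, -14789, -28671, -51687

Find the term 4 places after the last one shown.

-252 , -746 , -1864 , -4038 , -7820 , -13882 , -23016
-494 , -1118 , -2174 , -3782 , -6062 , -9134
-624 , -1056 , -1608 , -2280 , -3072
-432 , -552 , -672 , -792
-120 , -120 , -120
The fifth differences are constant (-120).
-792 − 120 = -912;  -3072 − 912 = -3984;  -9134 − 3984 = -13118;  -23016 − 13118 = -36134;  -51687 − 36134 = -87821
-912 − 120 = -1032;  -3984 − 1032 = -5016;  -13118 − 5016 = -18134;  -36134 − 18134 = -54268;  -87821 − 54268 = -142089
-1032 − 120 = -1152;  -5016 − 1152 = -6168;  -18134 − 6168 = -24302;  -54268 − 24302 = -78570;  -142089 − 78570 = -220659
-1152 − 120 = -1272;  -6168 − 1272 = -7440;  -24302 − 7440 = -31742;  -78570 − 31742 = -110312;  -220659 − 110312 = -330971

-330971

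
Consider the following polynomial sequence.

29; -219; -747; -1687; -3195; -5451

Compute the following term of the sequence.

-8659

Δ: -248 , -528 , -940 , -1508 , -2256
Δ²: -280 , -412 , -568 , -748
Δ³: -132 , -156 , -180
Δ⁴: -24 , -24
The fourth differences are constant (-24).
-180 − 24 = -204;  -748 − 204 = -952;  -2256 − 952 = -3208;  -5451 − 3208 = -8659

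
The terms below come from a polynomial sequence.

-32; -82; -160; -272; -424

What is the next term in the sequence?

-622

First differences: -50, -78, -112, -152
Second differences: -28, -34, -40
Third differences: -6, -6
The third differences are constant (-6).
-40 − 6 = -46;  -152 − 46 = -198;  -424 − 198 = -622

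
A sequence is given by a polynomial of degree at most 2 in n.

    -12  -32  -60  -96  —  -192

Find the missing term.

Using the first 4 terms:
Δ: -20, -28, -36
Δ²: -8, -8
Constant second difference = -8.
Extend forward: -36 − 8 = -44;  -96 − 44 = -140

-140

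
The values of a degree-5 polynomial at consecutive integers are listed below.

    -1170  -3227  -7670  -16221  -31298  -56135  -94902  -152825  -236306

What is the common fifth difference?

-120

D1: -2057, -4443, -8551, -15077, -24837, -38767, -57923, -83481
D2: -2386, -4108, -6526, -9760, -13930, -19156, -25558
D3: -1722, -2418, -3234, -4170, -5226, -6402
D4: -696, -816, -936, -1056, -1176
D5: -120, -120, -120, -120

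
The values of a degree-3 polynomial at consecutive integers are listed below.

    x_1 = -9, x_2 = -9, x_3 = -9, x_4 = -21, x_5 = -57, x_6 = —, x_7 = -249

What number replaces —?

Using the first 5 terms:
0  0  -12  -36
0  -12  -24
-12  -12
Constant third difference = -12.
Extend forward: -24 − 12 = -36;  -36 − 36 = -72;  -57 − 72 = -129

-129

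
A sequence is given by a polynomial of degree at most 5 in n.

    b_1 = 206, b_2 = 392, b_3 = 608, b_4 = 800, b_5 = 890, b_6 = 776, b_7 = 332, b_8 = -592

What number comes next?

-2170

First differences: 186  216  192  90  -114  -444  -924
Second differences: 30  -24  -102  -204  -330  -480
Third differences: -54  -78  -102  -126  -150
Fourth differences: -24  -24  -24  -24
The fourth differences are constant (-24).
-150 − 24 = -174;  -480 − 174 = -654;  -924 − 654 = -1578;  -592 − 1578 = -2170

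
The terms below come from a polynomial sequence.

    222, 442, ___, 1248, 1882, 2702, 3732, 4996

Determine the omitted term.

Using the last 5 terms:
D1: 634, 820, 1030, 1264
D2: 186, 210, 234
D3: 24, 24
Constant third difference = 24.
Extend backward: 186 − 24 = 162;  634 − 162 = 472;  1248 − 472 = 776

776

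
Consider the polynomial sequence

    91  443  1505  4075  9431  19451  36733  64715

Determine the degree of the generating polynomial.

5

Δ: 352, 1062, 2570, 5356, 10020, 17282, 27982
Δ²: 710, 1508, 2786, 4664, 7262, 10700
Δ³: 798, 1278, 1878, 2598, 3438
Δ⁴: 480, 600, 720, 840
Δ⁵: 120, 120, 120
The fifth differences are constant, so the polynomial has degree 5.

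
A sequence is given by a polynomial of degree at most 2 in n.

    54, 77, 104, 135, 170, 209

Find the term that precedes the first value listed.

35

Δ: 23, 27, 31, 35, 39
Δ²: 4, 4, 4, 4
The second differences are constant at 4.
Work back: 23 − 4 = 19;  54 − 19 = 35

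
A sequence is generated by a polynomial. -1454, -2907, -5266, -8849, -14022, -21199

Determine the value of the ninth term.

-59614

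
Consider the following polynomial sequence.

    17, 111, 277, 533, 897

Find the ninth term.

3793

94, 166, 256, 364
72, 90, 108
18, 18
Constant third difference = 18, so extend:
108 + 18 = 126;  364 + 126 = 490;  897 + 490 = 1387
126 + 18 = 144;  490 + 144 = 634;  1387 + 634 = 2021
144 + 18 = 162;  634 + 162 = 796;  2021 + 796 = 2817
162 + 18 = 180;  796 + 180 = 976;  2817 + 976 = 3793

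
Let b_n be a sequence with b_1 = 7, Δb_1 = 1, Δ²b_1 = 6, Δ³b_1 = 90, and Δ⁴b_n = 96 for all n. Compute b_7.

Build the table forward from the leading diagonal:
Fourth differences: 96  96  96  96  96  96  96
Third differences: 90  186  282  378  474  570  666
Second differences: 6  96  282  564  942  1416  1986
First differences: 1  7  103  385  949  1891  3307
b: 7  8  15  118  503  1452  3343

3343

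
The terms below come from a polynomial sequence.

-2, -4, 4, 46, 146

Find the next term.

328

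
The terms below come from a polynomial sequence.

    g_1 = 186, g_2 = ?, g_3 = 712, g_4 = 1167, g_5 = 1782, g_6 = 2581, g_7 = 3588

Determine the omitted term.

393

Using the last 5 terms:
First differences: 455  615  799  1007
Second differences: 160  184  208
Third differences: 24  24
Constant third difference = 24.
Extend backward: 160 − 24 = 136;  455 − 136 = 319;  712 − 319 = 393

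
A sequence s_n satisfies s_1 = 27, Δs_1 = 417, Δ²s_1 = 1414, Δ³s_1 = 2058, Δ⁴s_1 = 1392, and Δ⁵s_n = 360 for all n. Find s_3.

Build the table forward from the leading diagonal:
D5: 360  360  360
D4: 1392  1752  2112
D3: 2058  3450  5202
D2: 1414  3472  6922
D1: 417  1831  5303
s: 27  444  2275

2275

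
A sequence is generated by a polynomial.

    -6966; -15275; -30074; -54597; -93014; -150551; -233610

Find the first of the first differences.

-8309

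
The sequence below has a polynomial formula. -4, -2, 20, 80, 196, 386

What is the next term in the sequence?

668

2 , 22 , 60 , 116 , 190
20 , 38 , 56 , 74
18 , 18 , 18
The third differences are constant (18).
74 + 18 = 92;  190 + 92 = 282;  386 + 282 = 668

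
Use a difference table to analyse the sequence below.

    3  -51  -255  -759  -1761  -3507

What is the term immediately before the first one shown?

-54  -204  -504  -1002  -1746
-150  -300  -498  -744
-150  -198  -246
-48  -48
The fourth differences are constant at -48.
Work back: -150 + 48 = -102;  -150 + 102 = -48;  -54 + 48 = -6;  3 + 6 = 9

9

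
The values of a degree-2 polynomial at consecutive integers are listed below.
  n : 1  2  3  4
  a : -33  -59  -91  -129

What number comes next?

Δ: -26, -32, -38
Δ²: -6, -6
Second differences constant at -6.
-38 − 6 = -44;  -129 − 44 = -173

-173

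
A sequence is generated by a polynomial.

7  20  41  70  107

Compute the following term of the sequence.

152

Δ: 13  21  29  37
Δ²: 8  8  8
Second differences constant at 8.
37 + 8 = 45;  107 + 45 = 152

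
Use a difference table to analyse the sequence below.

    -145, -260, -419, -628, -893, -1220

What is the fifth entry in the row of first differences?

-327

D1: -115, -159, -209, -265, -327
D2: -44, -50, -56, -62
D3: -6, -6, -6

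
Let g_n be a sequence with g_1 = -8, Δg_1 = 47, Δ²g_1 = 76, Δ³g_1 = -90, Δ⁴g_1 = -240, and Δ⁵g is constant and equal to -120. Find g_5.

Build the table forward from the leading diagonal:
D5: -120  -120  -120  -120  -120
D4: -240  -360  -480  -600  -720
D3: -90  -330  -690  -1170  -1770
D2: 76  -14  -344  -1034  -2204
D1: 47  123  109  -235  -1269
g: -8  39  162  271  36

36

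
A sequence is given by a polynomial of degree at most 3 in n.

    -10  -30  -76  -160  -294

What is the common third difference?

First differences: -20, -46, -84, -134
Second differences: -26, -38, -50
Third differences: -12, -12

-12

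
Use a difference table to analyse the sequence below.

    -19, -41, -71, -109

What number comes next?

Δ: -22, -30, -38
Δ²: -8, -8
Second differences constant at -8.
-38 − 8 = -46;  -109 − 46 = -155

-155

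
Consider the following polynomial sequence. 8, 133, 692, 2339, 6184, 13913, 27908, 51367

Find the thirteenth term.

494792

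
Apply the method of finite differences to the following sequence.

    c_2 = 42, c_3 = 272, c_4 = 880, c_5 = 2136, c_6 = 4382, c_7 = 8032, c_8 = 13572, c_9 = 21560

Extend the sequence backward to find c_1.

-8

First differences: 230, 608, 1256, 2246, 3650, 5540, 7988
Second differences: 378, 648, 990, 1404, 1890, 2448
Third differences: 270, 342, 414, 486, 558
Fourth differences: 72, 72, 72, 72
The fourth differences are constant at 72.
Work back: 270 − 72 = 198;  378 − 198 = 180;  230 − 180 = 50;  42 − 50 = -8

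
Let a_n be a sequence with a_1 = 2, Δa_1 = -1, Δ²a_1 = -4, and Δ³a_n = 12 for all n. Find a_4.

-1

Build the table forward from the leading diagonal:
Third differences: 12, 12, 12, 12
Second differences: -4, 8, 20, 32
First differences: -1, -5, 3, 23
a: 2, 1, -4, -1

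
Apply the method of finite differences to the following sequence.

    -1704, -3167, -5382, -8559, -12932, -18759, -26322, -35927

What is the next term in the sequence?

-47904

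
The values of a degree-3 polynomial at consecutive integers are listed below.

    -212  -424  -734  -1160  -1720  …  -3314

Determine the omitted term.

-2432

Using the first 5 terms:
Δ: -212  -310  -426  -560
Δ²: -98  -116  -134
Δ³: -18  -18
Constant third difference = -18.
Extend forward: -134 − 18 = -152;  -560 − 152 = -712;  -1720 − 712 = -2432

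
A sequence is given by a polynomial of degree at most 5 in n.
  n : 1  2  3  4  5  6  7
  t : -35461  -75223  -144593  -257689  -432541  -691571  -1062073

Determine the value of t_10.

-3198511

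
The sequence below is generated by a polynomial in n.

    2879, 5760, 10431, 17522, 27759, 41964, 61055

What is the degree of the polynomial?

4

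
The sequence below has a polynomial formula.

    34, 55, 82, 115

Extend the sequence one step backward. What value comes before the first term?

19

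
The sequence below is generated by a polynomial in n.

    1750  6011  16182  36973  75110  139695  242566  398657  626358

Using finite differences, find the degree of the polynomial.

5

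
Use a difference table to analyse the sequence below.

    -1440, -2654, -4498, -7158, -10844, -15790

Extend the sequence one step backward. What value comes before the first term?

D1: -1214  -1844  -2660  -3686  -4946
D2: -630  -816  -1026  -1260
D3: -186  -210  -234
D4: -24  -24
The fourth differences are constant at -24.
Work back: -186 + 24 = -162;  -630 + 162 = -468;  -1214 + 468 = -746;  -1440 + 746 = -694

-694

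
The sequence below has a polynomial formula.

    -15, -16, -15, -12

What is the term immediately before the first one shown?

-1, 1, 3
2, 2
The second differences are constant at 2.
Work back: -1 − 2 = -3;  -15 + 3 = -12

-12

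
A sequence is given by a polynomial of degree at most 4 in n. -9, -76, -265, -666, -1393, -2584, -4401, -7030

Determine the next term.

-10681

-67, -189, -401, -727, -1191, -1817, -2629
-122, -212, -326, -464, -626, -812
-90, -114, -138, -162, -186
-24, -24, -24, -24
Constant fourth difference = -24, so extend:
-186 − 24 = -210;  -812 − 210 = -1022;  -2629 − 1022 = -3651;  -7030 − 3651 = -10681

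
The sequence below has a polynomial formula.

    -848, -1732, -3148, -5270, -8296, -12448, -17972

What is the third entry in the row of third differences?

D1: -884, -1416, -2122, -3026, -4152, -5524
D2: -532, -706, -904, -1126, -1372
D3: -174, -198, -222, -246
D4: -24, -24, -24

-222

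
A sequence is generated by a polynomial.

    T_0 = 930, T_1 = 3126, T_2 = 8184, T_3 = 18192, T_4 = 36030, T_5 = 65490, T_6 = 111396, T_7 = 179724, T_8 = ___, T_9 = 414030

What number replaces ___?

Using the first 8 terms:
First differences: 2196  5058  10008  17838  29460  45906  68328
Second differences: 2862  4950  7830  11622  16446  22422
Third differences: 2088  2880  3792  4824  5976
Fourth differences: 792  912  1032  1152
Fifth differences: 120  120  120
Constant fifth difference = 120.
Extend forward: 1152 + 120 = 1272;  5976 + 1272 = 7248;  22422 + 7248 = 29670;  68328 + 29670 = 97998;  179724 + 97998 = 277722

277722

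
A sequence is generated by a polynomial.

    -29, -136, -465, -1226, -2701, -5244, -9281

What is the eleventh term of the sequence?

-51409

-107, -329, -761, -1475, -2543, -4037
-222, -432, -714, -1068, -1494
-210, -282, -354, -426
-72, -72, -72
The fourth differences are constant (-72).
-426 − 72 = -498;  -1494 − 498 = -1992;  -4037 − 1992 = -6029;  -9281 − 6029 = -15310
-498 − 72 = -570;  -1992 − 570 = -2562;  -6029 − 2562 = -8591;  -15310 − 8591 = -23901
-570 − 72 = -642;  -2562 − 642 = -3204;  -8591 − 3204 = -11795;  -23901 − 11795 = -35696
-642 − 72 = -714;  -3204 − 714 = -3918;  -11795 − 3918 = -15713;  -35696 − 15713 = -51409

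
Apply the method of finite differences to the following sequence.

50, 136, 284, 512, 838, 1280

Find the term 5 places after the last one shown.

86  148  228  326  442
62  80  98  116
18  18  18
Third differences constant at 18.
116 + 18 = 134;  442 + 134 = 576;  1280 + 576 = 1856
134 + 18 = 152;  576 + 152 = 728;  1856 + 728 = 2584
152 + 18 = 170;  728 + 170 = 898;  2584 + 898 = 3482
170 + 18 = 188;  898 + 188 = 1086;  3482 + 1086 = 4568
188 + 18 = 206;  1086 + 206 = 1292;  4568 + 1292 = 5860

5860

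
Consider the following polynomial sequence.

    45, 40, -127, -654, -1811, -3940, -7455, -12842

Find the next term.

-20659

D1: -5 , -167 , -527 , -1157 , -2129 , -3515 , -5387
D2: -162 , -360 , -630 , -972 , -1386 , -1872
D3: -198 , -270 , -342 , -414 , -486
D4: -72 , -72 , -72 , -72
Fourth differences constant at -72.
-486 − 72 = -558;  -1872 − 558 = -2430;  -5387 − 2430 = -7817;  -12842 − 7817 = -20659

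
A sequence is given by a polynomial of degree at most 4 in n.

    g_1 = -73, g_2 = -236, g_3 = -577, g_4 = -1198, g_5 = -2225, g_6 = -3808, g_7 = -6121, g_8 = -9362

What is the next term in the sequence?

-13753

D1: -163 , -341 , -621 , -1027 , -1583 , -2313 , -3241
D2: -178 , -280 , -406 , -556 , -730 , -928
D3: -102 , -126 , -150 , -174 , -198
D4: -24 , -24 , -24 , -24
Fourth differences constant at -24.
-198 − 24 = -222;  -928 − 222 = -1150;  -3241 − 1150 = -4391;  -9362 − 4391 = -13753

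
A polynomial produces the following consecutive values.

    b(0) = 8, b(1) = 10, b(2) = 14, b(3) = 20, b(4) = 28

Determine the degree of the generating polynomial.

First differences: 2, 4, 6, 8
Second differences: 2, 2, 2
The second differences are constant, so the polynomial has degree 2.

2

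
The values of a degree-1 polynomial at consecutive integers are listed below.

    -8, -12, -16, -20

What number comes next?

-24

First differences: -4 , -4 , -4
First differences constant at -4.
-20 − 4 = -24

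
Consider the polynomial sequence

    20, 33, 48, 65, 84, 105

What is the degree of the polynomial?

2

13, 15, 17, 19, 21
2, 2, 2, 2
The second differences are constant, so the polynomial has degree 2.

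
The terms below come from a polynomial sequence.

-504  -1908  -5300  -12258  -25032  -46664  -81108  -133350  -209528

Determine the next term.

-317052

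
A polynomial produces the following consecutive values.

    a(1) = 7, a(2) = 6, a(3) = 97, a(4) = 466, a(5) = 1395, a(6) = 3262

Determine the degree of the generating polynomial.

4

-1, 91, 369, 929, 1867
92, 278, 560, 938
186, 282, 378
96, 96
The fourth differences are constant, so the polynomial has degree 4.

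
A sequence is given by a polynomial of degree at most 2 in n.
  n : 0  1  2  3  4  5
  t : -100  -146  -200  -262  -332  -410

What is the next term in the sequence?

-496

-46, -54, -62, -70, -78
-8, -8, -8, -8
Constant second difference = -8, so extend:
-78 − 8 = -86;  -410 − 86 = -496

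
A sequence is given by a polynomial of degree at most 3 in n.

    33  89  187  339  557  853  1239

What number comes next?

Δ: 56 , 98 , 152 , 218 , 296 , 386
Δ²: 42 , 54 , 66 , 78 , 90
Δ³: 12 , 12 , 12 , 12
Constant third difference = 12, so extend:
90 + 12 = 102;  386 + 102 = 488;  1239 + 488 = 1727

1727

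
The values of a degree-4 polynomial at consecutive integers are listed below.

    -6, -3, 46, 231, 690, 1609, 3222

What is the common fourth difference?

48

D1: 3, 49, 185, 459, 919, 1613
D2: 46, 136, 274, 460, 694
D3: 90, 138, 186, 234
D4: 48, 48, 48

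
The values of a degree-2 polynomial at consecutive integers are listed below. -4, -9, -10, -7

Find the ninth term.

68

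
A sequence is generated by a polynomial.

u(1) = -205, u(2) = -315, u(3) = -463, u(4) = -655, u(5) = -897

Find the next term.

-110, -148, -192, -242
-38, -44, -50
-6, -6
Third differences constant at -6.
-50 − 6 = -56;  -242 − 56 = -298;  -897 − 298 = -1195

-1195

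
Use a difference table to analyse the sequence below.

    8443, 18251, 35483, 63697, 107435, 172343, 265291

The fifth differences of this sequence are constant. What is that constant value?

D1: 9808, 17232, 28214, 43738, 64908, 92948
D2: 7424, 10982, 15524, 21170, 28040
D3: 3558, 4542, 5646, 6870
D4: 984, 1104, 1224
D5: 120, 120

120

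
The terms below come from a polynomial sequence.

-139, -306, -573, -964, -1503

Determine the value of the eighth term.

First differences: -167  -267  -391  -539
Second differences: -100  -124  -148
Third differences: -24  -24
Third differences constant at -24.
-148 − 24 = -172;  -539 − 172 = -711;  -1503 − 711 = -2214
-172 − 24 = -196;  -711 − 196 = -907;  -2214 − 907 = -3121
-196 − 24 = -220;  -907 − 220 = -1127;  -3121 − 1127 = -4248

-4248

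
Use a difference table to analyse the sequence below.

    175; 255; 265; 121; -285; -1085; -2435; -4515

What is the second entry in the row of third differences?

D1: 80, 10, -144, -406, -800, -1350, -2080
D2: -70, -154, -262, -394, -550, -730
D3: -84, -108, -132, -156, -180
D4: -24, -24, -24, -24

-108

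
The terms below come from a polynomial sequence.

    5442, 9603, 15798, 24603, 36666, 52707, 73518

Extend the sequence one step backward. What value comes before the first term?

2811

4161, 6195, 8805, 12063, 16041, 20811
2034, 2610, 3258, 3978, 4770
576, 648, 720, 792
72, 72, 72
The fourth differences are constant at 72.
Work back: 576 − 72 = 504;  2034 − 504 = 1530;  4161 − 1530 = 2631;  5442 − 2631 = 2811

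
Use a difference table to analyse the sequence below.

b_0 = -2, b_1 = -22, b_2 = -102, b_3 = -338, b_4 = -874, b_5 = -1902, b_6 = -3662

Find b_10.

First differences: -20, -80, -236, -536, -1028, -1760
Second differences: -60, -156, -300, -492, -732
Third differences: -96, -144, -192, -240
Fourth differences: -48, -48, -48
Constant fourth difference = -48, so extend:
-240 − 48 = -288;  -732 − 288 = -1020;  -1760 − 1020 = -2780;  -3662 − 2780 = -6442
-288 − 48 = -336;  -1020 − 336 = -1356;  -2780 − 1356 = -4136;  -6442 − 4136 = -10578
-336 − 48 = -384;  -1356 − 384 = -1740;  -4136 − 1740 = -5876;  -10578 − 5876 = -16454
-384 − 48 = -432;  -1740 − 432 = -2172;  -5876 − 2172 = -8048;  -16454 − 8048 = -24502

-24502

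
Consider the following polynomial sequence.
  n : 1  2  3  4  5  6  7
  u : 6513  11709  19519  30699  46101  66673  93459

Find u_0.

D1: 5196, 7810, 11180, 15402, 20572, 26786
D2: 2614, 3370, 4222, 5170, 6214
D3: 756, 852, 948, 1044
D4: 96, 96, 96
The fourth differences are constant at 96.
Work back: 756 − 96 = 660;  2614 − 660 = 1954;  5196 − 1954 = 3242;  6513 − 3242 = 3271

3271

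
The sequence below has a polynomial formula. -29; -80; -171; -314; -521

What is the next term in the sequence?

-51  -91  -143  -207
-40  -52  -64
-12  -12
Constant third difference = -12, so extend:
-64 − 12 = -76;  -207 − 76 = -283;  -521 − 283 = -804

-804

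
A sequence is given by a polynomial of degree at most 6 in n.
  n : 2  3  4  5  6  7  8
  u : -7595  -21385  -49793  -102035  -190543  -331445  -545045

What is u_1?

First differences: -13790, -28408, -52242, -88508, -140902, -213600
Second differences: -14618, -23834, -36266, -52394, -72698
Third differences: -9216, -12432, -16128, -20304
Fourth differences: -3216, -3696, -4176
Fifth differences: -480, -480
The fifth differences are constant at -480.
Work back: -3216 + 480 = -2736;  -9216 + 2736 = -6480;  -14618 + 6480 = -8138;  -13790 + 8138 = -5652;  -7595 + 5652 = -1943

-1943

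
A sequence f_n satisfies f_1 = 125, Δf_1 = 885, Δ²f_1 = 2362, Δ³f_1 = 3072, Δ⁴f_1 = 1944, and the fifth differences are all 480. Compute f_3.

4257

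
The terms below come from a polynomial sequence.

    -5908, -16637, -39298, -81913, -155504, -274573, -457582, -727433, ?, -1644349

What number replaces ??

Using the first 8 terms:
Δ: -10729  -22661  -42615  -73591  -119069  -183009  -269851
Δ²: -11932  -19954  -30976  -45478  -63940  -86842
Δ³: -8022  -11022  -14502  -18462  -22902
Δ⁴: -3000  -3480  -3960  -4440
Δ⁵: -480  -480  -480
Constant fifth difference = -480.
Extend forward: -4440 − 480 = -4920;  -22902 − 4920 = -27822;  -86842 − 27822 = -114664;  -269851 − 114664 = -384515;  -727433 − 384515 = -1111948

-1111948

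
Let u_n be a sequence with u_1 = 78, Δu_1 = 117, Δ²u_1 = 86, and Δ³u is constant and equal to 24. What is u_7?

2550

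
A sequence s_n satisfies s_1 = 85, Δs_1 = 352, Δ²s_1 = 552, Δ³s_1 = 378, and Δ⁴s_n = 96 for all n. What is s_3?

1341

Build the table forward from the leading diagonal:
Δ⁴: 96, 96, 96
Δ³: 378, 474, 570
Δ²: 552, 930, 1404
Δ: 352, 904, 1834
s: 85, 437, 1341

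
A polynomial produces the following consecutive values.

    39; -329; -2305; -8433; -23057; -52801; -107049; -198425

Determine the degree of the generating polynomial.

First differences: -368, -1976, -6128, -14624, -29744, -54248, -91376
Second differences: -1608, -4152, -8496, -15120, -24504, -37128
Third differences: -2544, -4344, -6624, -9384, -12624
Fourth differences: -1800, -2280, -2760, -3240
Fifth differences: -480, -480, -480
The fifth differences are constant, so the polynomial has degree 5.

5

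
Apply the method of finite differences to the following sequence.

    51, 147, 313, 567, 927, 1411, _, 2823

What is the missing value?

2037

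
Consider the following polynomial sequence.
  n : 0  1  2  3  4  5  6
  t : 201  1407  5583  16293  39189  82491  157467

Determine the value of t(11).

1675677

D1: 1206 , 4176 , 10710 , 22896 , 43302 , 74976
D2: 2970 , 6534 , 12186 , 20406 , 31674
D3: 3564 , 5652 , 8220 , 11268
D4: 2088 , 2568 , 3048
D5: 480 , 480
Fifth differences constant at 480.
3048 + 480 = 3528;  11268 + 3528 = 14796;  31674 + 14796 = 46470;  74976 + 46470 = 121446;  157467 + 121446 = 278913
3528 + 480 = 4008;  14796 + 4008 = 18804;  46470 + 18804 = 65274;  121446 + 65274 = 186720;  278913 + 186720 = 465633
4008 + 480 = 4488;  18804 + 4488 = 23292;  65274 + 23292 = 88566;  186720 + 88566 = 275286;  465633 + 275286 = 740919
4488 + 480 = 4968;  23292 + 4968 = 28260;  88566 + 28260 = 116826;  275286 + 116826 = 392112;  740919 + 392112 = 1133031
4968 + 480 = 5448;  28260 + 5448 = 33708;  116826 + 33708 = 150534;  392112 + 150534 = 542646;  1133031 + 542646 = 1675677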